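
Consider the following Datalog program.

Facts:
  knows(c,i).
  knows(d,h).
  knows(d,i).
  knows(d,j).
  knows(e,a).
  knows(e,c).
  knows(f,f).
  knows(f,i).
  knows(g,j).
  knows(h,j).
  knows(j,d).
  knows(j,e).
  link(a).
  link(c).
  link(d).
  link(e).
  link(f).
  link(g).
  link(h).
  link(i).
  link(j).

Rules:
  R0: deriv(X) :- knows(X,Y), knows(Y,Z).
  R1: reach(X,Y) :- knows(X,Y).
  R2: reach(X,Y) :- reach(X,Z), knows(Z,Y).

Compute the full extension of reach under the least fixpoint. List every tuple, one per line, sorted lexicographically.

reach(c,i)
reach(d,a)
reach(d,c)
reach(d,d)
reach(d,e)
reach(d,h)
reach(d,i)
reach(d,j)
reach(e,a)
reach(e,c)
reach(e,i)
reach(f,f)
reach(f,i)
reach(g,a)
reach(g,c)
reach(g,d)
reach(g,e)
reach(g,h)
reach(g,i)
reach(g,j)
reach(h,a)
reach(h,c)
reach(h,d)
reach(h,e)
reach(h,h)
reach(h,i)
reach(h,j)
reach(j,a)
reach(j,c)
reach(j,d)
reach(j,e)
reach(j,h)
reach(j,i)
reach(j,j)

round 1: derive reach(c,i) via R1 from knows(c,i)
round 1: derive reach(d,h) via R1 from knows(d,h)
round 1: derive reach(d,i) via R1 from knows(d,i)
round 1: derive reach(d,j) via R1 from knows(d,j)
round 1: derive reach(e,a) via R1 from knows(e,a)
round 1: derive reach(e,c) via R1 from knows(e,c)
round 1: derive reach(f,f) via R1 from knows(f,f)
round 1: derive reach(f,i) via R1 from knows(f,i)
round 1: derive reach(g,j) via R1 from knows(g,j)
round 1: derive reach(h,j) via R1 from knows(h,j)
round 1: derive reach(j,d) via R1 from knows(j,d)
round 1: derive reach(j,e) via R1 from knows(j,e)
round 2: derive reach(d,d) via R2 from reach(d,j), knows(j,d)
round 2: derive reach(d,e) via R2 from reach(d,j), knows(j,e)
round 2: derive reach(e,i) via R2 from reach(e,c), knows(c,i)
round 2: derive reach(g,d) via R2 from reach(g,j), knows(j,d)
round 2: derive reach(g,e) via R2 from reach(g,j), knows(j,e)
round 2: derive reach(h,d) via R2 from reach(h,j), knows(j,d)
round 2: derive reach(h,e) via R2 from reach(h,j), knows(j,e)
round 2: derive reach(j,a) via R2 from reach(j,e), knows(e,a)
round 2: derive reach(j,c) via R2 from reach(j,e), knows(e,c)
round 2: derive reach(j,h) via R2 from reach(j,d), knows(d,h)
round 2: derive reach(j,i) via R2 from reach(j,d), knows(d,i)
round 2: derive reach(j,j) via R2 from reach(j,d), knows(d,j)
round 3: derive reach(d,a) via R2 from reach(d,e), knows(e,a)
round 3: derive reach(d,c) via R2 from reach(d,e), knows(e,c)
round 3: derive reach(g,a) via R2 from reach(g,e), knows(e,a)
round 3: derive reach(g,c) via R2 from reach(g,e), knows(e,c)
round 3: derive reach(g,h) via R2 from reach(g,d), knows(d,h)
round 3: derive reach(g,i) via R2 from reach(g,d), knows(d,i)
round 3: derive reach(h,a) via R2 from reach(h,e), knows(e,a)
round 3: derive reach(h,c) via R2 from reach(h,e), knows(e,c)
round 3: derive reach(h,h) via R2 from reach(h,d), knows(d,h)
round 3: derive reach(h,i) via R2 from reach(h,d), knows(d,i)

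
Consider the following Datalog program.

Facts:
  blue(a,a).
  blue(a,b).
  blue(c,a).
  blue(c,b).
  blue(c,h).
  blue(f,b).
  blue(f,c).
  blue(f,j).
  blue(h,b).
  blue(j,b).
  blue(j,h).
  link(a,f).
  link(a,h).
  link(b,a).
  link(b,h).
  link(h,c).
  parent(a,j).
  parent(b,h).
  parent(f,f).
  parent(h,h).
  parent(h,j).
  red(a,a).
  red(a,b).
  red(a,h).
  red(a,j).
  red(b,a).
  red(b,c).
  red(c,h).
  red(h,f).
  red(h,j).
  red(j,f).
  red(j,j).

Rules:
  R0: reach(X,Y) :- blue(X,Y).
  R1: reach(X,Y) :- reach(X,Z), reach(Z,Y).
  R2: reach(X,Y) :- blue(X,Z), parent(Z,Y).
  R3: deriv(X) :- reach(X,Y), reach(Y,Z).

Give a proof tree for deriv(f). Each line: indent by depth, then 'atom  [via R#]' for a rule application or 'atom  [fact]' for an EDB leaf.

round 1: derive reach(a,a) via R0 from blue(a,a)
round 1: derive reach(a,b) via R0 from blue(a,b)
round 1: derive reach(c,a) via R0 from blue(c,a)
round 1: derive reach(c,b) via R0 from blue(c,b)
round 1: derive reach(c,h) via R0 from blue(c,h)
round 1: derive reach(f,b) via R0 from blue(f,b)
round 1: derive reach(f,c) via R0 from blue(f,c)
round 1: derive reach(f,j) via R0 from blue(f,j)
round 1: derive reach(h,b) via R0 from blue(h,b)
round 1: derive reach(j,b) via R0 from blue(j,b)
round 1: derive reach(j,h) via R0 from blue(j,h)
round 1: derive reach(a,h) via R2 from blue(a,b), parent(b,h)
round 1: derive reach(a,j) via R2 from blue(a,a), parent(a,j)
round 1: derive reach(c,j) via R2 from blue(c,a), parent(a,j)
round 1: derive reach(f,h) via R2 from blue(f,b), parent(b,h)
round 1: derive reach(h,h) via R2 from blue(h,b), parent(b,h)
round 1: derive reach(j,j) via R2 from blue(j,h), parent(h,j)
round 2: derive reach(f,a) via R1 from reach(f,c), reach(c,a)
round 2: derive deriv(a) via R3 from reach(a,a), reach(a,a)
round 2: derive deriv(c) via R3 from reach(c,a), reach(a,a)
round 2: derive deriv(f) via R3 from reach(f,c), reach(c,a)
round 2: derive deriv(h) via R3 from reach(h,h), reach(h,b)
round 2: derive deriv(j) via R3 from reach(j,h), reach(h,b)

deriv(f)  [via R3]
  reach(f,c)  [via R0]
    blue(f,c)  [fact]
  reach(c,a)  [via R0]
    blue(c,a)  [fact]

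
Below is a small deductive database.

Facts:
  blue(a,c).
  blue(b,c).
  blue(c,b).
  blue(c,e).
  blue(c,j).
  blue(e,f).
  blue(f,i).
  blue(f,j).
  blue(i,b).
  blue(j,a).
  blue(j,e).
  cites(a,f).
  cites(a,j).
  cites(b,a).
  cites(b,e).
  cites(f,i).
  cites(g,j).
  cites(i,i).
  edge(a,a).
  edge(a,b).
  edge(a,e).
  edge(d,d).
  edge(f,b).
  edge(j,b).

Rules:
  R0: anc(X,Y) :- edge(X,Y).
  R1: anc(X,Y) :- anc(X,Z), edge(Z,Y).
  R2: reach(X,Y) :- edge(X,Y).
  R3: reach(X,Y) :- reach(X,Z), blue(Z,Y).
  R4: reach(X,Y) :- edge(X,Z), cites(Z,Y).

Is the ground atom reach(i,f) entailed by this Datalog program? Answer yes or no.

round 1: derive reach(a,a) via R2 from edge(a,a)
round 1: derive reach(a,b) via R2 from edge(a,b)
round 1: derive reach(a,e) via R2 from edge(a,e)
round 1: derive reach(d,d) via R2 from edge(d,d)
round 1: derive reach(f,b) via R2 from edge(f,b)
round 1: derive reach(j,b) via R2 from edge(j,b)
round 1: derive reach(a,f) via R4 from edge(a,a), cites(a,f)
round 1: derive reach(a,j) via R4 from edge(a,a), cites(a,j)
round 1: derive reach(f,a) via R4 from edge(f,b), cites(b,a)
round 1: derive reach(f,e) via R4 from edge(f,b), cites(b,e)
round 1: derive reach(j,a) via R4 from edge(j,b), cites(b,a)
round 1: derive reach(j,e) via R4 from edge(j,b), cites(b,e)
round 2: derive reach(a,c) via R3 from reach(a,a), blue(a,c)
round 2: derive reach(a,i) via R3 from reach(a,f), blue(f,i)
round 2: derive reach(f,c) via R3 from reach(f,a), blue(a,c)
round 2: derive reach(f,f) via R3 from reach(f,e), blue(e,f)
round 2: derive reach(j,c) via R3 from reach(j,a), blue(a,c)
round 2: derive reach(j,f) via R3 from reach(j,e), blue(e,f)
round 3: derive reach(f,i) via R3 from reach(f,f), blue(f,i)
round 3: derive reach(f,j) via R3 from reach(f,c), blue(c,j)
round 3: derive reach(j,i) via R3 from reach(j,f), blue(f,i)
round 3: derive reach(j,j) via R3 from reach(j,c), blue(c,j)

no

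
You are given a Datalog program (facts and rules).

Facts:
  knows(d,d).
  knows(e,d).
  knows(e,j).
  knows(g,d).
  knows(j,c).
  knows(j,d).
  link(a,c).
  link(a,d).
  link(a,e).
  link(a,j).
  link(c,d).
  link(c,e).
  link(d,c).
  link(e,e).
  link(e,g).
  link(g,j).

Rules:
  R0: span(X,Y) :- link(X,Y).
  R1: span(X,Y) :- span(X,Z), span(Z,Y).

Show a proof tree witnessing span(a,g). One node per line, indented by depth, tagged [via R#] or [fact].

round 1: derive span(a,c) via R0 from link(a,c)
round 1: derive span(a,d) via R0 from link(a,d)
round 1: derive span(a,e) via R0 from link(a,e)
round 1: derive span(a,j) via R0 from link(a,j)
round 1: derive span(c,d) via R0 from link(c,d)
round 1: derive span(c,e) via R0 from link(c,e)
round 1: derive span(d,c) via R0 from link(d,c)
round 1: derive span(e,e) via R0 from link(e,e)
round 1: derive span(e,g) via R0 from link(e,g)
round 1: derive span(g,j) via R0 from link(g,j)
round 2: derive span(a,g) via R1 from span(a,e), span(e,g)
round 2: derive span(c,c) via R1 from span(c,d), span(d,c)
round 2: derive span(c,g) via R1 from span(c,e), span(e,g)
round 2: derive span(d,d) via R1 from span(d,c), span(c,d)
round 2: derive span(d,e) via R1 from span(d,c), span(c,e)
round 2: derive span(e,j) via R1 from span(e,g), span(g,j)
round 3: derive span(c,j) via R1 from span(c,e), span(e,j)
round 3: derive span(d,g) via R1 from span(d,c), span(c,g)
round 3: derive span(d,j) via R1 from span(d,e), span(e,j)

span(a,g)  [via R1]
  span(a,e)  [via R0]
    link(a,e)  [fact]
  span(e,g)  [via R0]
    link(e,g)  [fact]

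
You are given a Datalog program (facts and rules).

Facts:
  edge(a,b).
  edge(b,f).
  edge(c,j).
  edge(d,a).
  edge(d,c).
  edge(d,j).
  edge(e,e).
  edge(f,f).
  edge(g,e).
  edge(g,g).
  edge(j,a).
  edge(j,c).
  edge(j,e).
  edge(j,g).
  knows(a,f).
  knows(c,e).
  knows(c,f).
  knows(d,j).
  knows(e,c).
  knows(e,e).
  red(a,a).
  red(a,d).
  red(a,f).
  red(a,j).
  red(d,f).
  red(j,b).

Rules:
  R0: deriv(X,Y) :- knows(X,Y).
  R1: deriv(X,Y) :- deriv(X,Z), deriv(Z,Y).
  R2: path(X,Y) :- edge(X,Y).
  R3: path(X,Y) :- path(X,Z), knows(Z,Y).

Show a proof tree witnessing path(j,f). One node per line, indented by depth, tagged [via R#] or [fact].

path(j,f)  [via R3]
  path(j,a)  [via R2]
    edge(j,a)  [fact]
  knows(a,f)  [fact]

round 1: derive path(a,b) via R2 from edge(a,b)
round 1: derive path(b,f) via R2 from edge(b,f)
round 1: derive path(c,j) via R2 from edge(c,j)
round 1: derive path(d,a) via R2 from edge(d,a)
round 1: derive path(d,c) via R2 from edge(d,c)
round 1: derive path(d,j) via R2 from edge(d,j)
round 1: derive path(e,e) via R2 from edge(e,e)
round 1: derive path(f,f) via R2 from edge(f,f)
round 1: derive path(g,e) via R2 from edge(g,e)
round 1: derive path(g,g) via R2 from edge(g,g)
round 1: derive path(j,a) via R2 from edge(j,a)
round 1: derive path(j,c) via R2 from edge(j,c)
round 1: derive path(j,e) via R2 from edge(j,e)
round 1: derive path(j,g) via R2 from edge(j,g)
round 2: derive path(d,e) via R3 from path(d,c), knows(c,e)
round 2: derive path(d,f) via R3 from path(d,a), knows(a,f)
round 2: derive path(e,c) via R3 from path(e,e), knows(e,c)
round 2: derive path(g,c) via R3 from path(g,e), knows(e,c)
round 2: derive path(j,f) via R3 from path(j,a), knows(a,f)
round 3: derive path(e,f) via R3 from path(e,c), knows(c,f)
round 3: derive path(g,f) via R3 from path(g,c), knows(c,f)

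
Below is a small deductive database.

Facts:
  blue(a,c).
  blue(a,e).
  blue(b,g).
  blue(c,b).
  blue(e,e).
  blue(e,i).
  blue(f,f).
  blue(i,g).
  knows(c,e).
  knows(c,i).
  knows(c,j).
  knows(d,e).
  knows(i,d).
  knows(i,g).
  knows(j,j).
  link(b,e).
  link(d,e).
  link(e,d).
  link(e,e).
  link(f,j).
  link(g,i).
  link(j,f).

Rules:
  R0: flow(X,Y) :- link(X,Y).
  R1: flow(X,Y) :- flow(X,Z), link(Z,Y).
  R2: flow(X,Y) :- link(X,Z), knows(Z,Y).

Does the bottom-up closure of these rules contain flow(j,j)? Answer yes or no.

yes

round 1: derive flow(b,e) via R0 from link(b,e)
round 1: derive flow(d,e) via R0 from link(d,e)
round 1: derive flow(e,d) via R0 from link(e,d)
round 1: derive flow(e,e) via R0 from link(e,e)
round 1: derive flow(f,j) via R0 from link(f,j)
round 1: derive flow(g,i) via R0 from link(g,i)
round 1: derive flow(j,f) via R0 from link(j,f)
round 1: derive flow(g,d) via R2 from link(g,i), knows(i,d)
round 1: derive flow(g,g) via R2 from link(g,i), knows(i,g)
round 2: derive flow(b,d) via R1 from flow(b,e), link(e,d)
round 2: derive flow(d,d) via R1 from flow(d,e), link(e,d)
round 2: derive flow(f,f) via R1 from flow(f,j), link(j,f)
round 2: derive flow(g,e) via R1 from flow(g,d), link(d,e)
round 2: derive flow(j,j) via R1 from flow(j,f), link(f,j)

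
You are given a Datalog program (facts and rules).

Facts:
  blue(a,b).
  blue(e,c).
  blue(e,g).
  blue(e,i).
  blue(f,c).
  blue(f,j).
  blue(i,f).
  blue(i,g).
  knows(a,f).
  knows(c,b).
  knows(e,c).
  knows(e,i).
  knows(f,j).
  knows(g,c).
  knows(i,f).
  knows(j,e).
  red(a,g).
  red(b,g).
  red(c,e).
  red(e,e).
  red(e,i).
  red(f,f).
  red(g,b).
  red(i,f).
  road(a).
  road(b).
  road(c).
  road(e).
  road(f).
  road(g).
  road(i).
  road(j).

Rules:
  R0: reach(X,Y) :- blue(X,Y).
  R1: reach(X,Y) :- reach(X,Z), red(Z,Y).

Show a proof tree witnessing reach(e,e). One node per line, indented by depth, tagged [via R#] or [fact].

reach(e,e)  [via R1]
  reach(e,c)  [via R0]
    blue(e,c)  [fact]
  red(c,e)  [fact]

round 1: derive reach(a,b) via R0 from blue(a,b)
round 1: derive reach(e,c) via R0 from blue(e,c)
round 1: derive reach(e,g) via R0 from blue(e,g)
round 1: derive reach(e,i) via R0 from blue(e,i)
round 1: derive reach(f,c) via R0 from blue(f,c)
round 1: derive reach(f,j) via R0 from blue(f,j)
round 1: derive reach(i,f) via R0 from blue(i,f)
round 1: derive reach(i,g) via R0 from blue(i,g)
round 2: derive reach(a,g) via R1 from reach(a,b), red(b,g)
round 2: derive reach(e,b) via R1 from reach(e,g), red(g,b)
round 2: derive reach(e,e) via R1 from reach(e,c), red(c,e)
round 2: derive reach(e,f) via R1 from reach(e,i), red(i,f)
round 2: derive reach(f,e) via R1 from reach(f,c), red(c,e)
round 2: derive reach(i,b) via R1 from reach(i,g), red(g,b)
round 3: derive reach(f,i) via R1 from reach(f,e), red(e,i)
round 4: derive reach(f,f) via R1 from reach(f,i), red(i,f)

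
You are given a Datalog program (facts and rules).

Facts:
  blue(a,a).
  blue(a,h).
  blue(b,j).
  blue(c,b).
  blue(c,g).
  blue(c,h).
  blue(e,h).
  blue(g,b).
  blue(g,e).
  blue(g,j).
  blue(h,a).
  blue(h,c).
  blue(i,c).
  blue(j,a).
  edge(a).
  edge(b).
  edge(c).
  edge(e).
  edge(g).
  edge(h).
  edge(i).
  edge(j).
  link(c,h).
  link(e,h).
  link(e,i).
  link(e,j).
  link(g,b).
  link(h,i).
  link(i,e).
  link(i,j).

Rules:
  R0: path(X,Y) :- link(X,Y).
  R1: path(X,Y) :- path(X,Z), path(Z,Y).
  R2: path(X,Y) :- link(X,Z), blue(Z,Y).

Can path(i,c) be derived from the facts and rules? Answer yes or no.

yes

round 1: derive path(c,h) via R0 from link(c,h)
round 1: derive path(e,h) via R0 from link(e,h)
round 1: derive path(e,i) via R0 from link(e,i)
round 1: derive path(e,j) via R0 from link(e,j)
round 1: derive path(g,b) via R0 from link(g,b)
round 1: derive path(h,i) via R0 from link(h,i)
round 1: derive path(i,e) via R0 from link(i,e)
round 1: derive path(i,j) via R0 from link(i,j)
round 1: derive path(c,a) via R2 from link(c,h), blue(h,a)
round 1: derive path(c,c) via R2 from link(c,h), blue(h,c)
round 1: derive path(e,a) via R2 from link(e,h), blue(h,a)
round 1: derive path(e,c) via R2 from link(e,h), blue(h,c)
round 1: derive path(g,j) via R2 from link(g,b), blue(b,j)
round 1: derive path(h,c) via R2 from link(h,i), blue(i,c)
round 1: derive path(i,a) via R2 from link(i,j), blue(j,a)
round 1: derive path(i,h) via R2 from link(i,e), blue(e,h)
round 2: derive path(c,i) via R1 from path(c,h), path(h,i)
round 2: derive path(e,e) via R1 from path(e,i), path(i,e)
round 2: derive path(h,a) via R1 from path(h,c), path(c,a)
round 2: derive path(h,e) via R1 from path(h,i), path(i,e)
round 2: derive path(h,h) via R1 from path(h,c), path(c,h)
round 2: derive path(h,j) via R1 from path(h,i), path(i,j)
round 2: derive path(i,c) via R1 from path(i,e), path(e,c)
round 2: derive path(i,i) via R1 from path(i,e), path(e,i)
round 3: derive path(c,e) via R1 from path(c,h), path(h,e)
round 3: derive path(c,j) via R1 from path(c,h), path(h,j)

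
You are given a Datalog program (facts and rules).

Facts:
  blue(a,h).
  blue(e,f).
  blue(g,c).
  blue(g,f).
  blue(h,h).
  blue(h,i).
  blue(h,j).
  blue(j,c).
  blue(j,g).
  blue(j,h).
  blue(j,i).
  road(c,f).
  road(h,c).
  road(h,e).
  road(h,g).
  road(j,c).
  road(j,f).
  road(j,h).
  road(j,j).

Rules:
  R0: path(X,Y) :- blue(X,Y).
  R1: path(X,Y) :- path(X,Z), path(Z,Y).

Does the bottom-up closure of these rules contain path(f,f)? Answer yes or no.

no

round 1: derive path(a,h) via R0 from blue(a,h)
round 1: derive path(e,f) via R0 from blue(e,f)
round 1: derive path(g,c) via R0 from blue(g,c)
round 1: derive path(g,f) via R0 from blue(g,f)
round 1: derive path(h,h) via R0 from blue(h,h)
round 1: derive path(h,i) via R0 from blue(h,i)
round 1: derive path(h,j) via R0 from blue(h,j)
round 1: derive path(j,c) via R0 from blue(j,c)
round 1: derive path(j,g) via R0 from blue(j,g)
round 1: derive path(j,h) via R0 from blue(j,h)
round 1: derive path(j,i) via R0 from blue(j,i)
round 2: derive path(a,i) via R1 from path(a,h), path(h,i)
round 2: derive path(a,j) via R1 from path(a,h), path(h,j)
round 2: derive path(h,c) via R1 from path(h,j), path(j,c)
round 2: derive path(h,g) via R1 from path(h,j), path(j,g)
round 2: derive path(j,f) via R1 from path(j,g), path(g,f)
round 2: derive path(j,j) via R1 from path(j,h), path(h,j)
round 3: derive path(a,c) via R1 from path(a,h), path(h,c)
round 3: derive path(a,f) via R1 from path(a,j), path(j,f)
round 3: derive path(a,g) via R1 from path(a,h), path(h,g)
round 3: derive path(h,f) via R1 from path(h,g), path(g,f)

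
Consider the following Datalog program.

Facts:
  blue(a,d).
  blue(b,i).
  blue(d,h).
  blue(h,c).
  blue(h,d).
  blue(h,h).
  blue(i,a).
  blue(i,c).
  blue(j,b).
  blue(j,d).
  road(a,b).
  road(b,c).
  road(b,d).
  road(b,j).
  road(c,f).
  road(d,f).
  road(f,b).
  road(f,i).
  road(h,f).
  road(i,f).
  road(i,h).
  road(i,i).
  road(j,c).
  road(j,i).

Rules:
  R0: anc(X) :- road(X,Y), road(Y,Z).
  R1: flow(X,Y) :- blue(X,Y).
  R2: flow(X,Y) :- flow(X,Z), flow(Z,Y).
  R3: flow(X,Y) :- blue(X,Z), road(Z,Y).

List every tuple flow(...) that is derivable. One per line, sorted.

flow(a,c)
flow(a,d)
flow(a,f)
flow(a,h)
flow(b,a)
flow(b,b)
flow(b,c)
flow(b,d)
flow(b,f)
flow(b,h)
flow(b,i)
flow(d,c)
flow(d,d)
flow(d,f)
flow(d,h)
flow(h,c)
flow(h,d)
flow(h,f)
flow(h,h)
flow(i,a)
flow(i,b)
flow(i,c)
flow(i,d)
flow(i,f)
flow(i,h)
flow(i,i)
flow(j,a)
flow(j,b)
flow(j,c)
flow(j,d)
flow(j,f)
flow(j,h)
flow(j,i)
flow(j,j)

round 1: derive flow(a,d) via R1 from blue(a,d)
round 1: derive flow(b,i) via R1 from blue(b,i)
round 1: derive flow(d,h) via R1 from blue(d,h)
round 1: derive flow(h,c) via R1 from blue(h,c)
round 1: derive flow(h,d) via R1 from blue(h,d)
round 1: derive flow(h,h) via R1 from blue(h,h)
round 1: derive flow(i,a) via R1 from blue(i,a)
round 1: derive flow(i,c) via R1 from blue(i,c)
round 1: derive flow(j,b) via R1 from blue(j,b)
round 1: derive flow(j,d) via R1 from blue(j,d)
round 1: derive flow(a,f) via R3 from blue(a,d), road(d,f)
round 1: derive flow(b,f) via R3 from blue(b,i), road(i,f)
round 1: derive flow(b,h) via R3 from blue(b,i), road(i,h)
round 1: derive flow(d,f) via R3 from blue(d,h), road(h,f)
round 1: derive flow(h,f) via R3 from blue(h,c), road(c,f)
round 1: derive flow(i,b) via R3 from blue(i,a), road(a,b)
round 1: derive flow(i,f) via R3 from blue(i,c), road(c,f)
round 1: derive flow(j,c) via R3 from blue(j,b), road(b,c)
round 1: derive flow(j,f) via R3 from blue(j,d), road(d,f)
round 1: derive flow(j,j) via R3 from blue(j,b), road(b,j)
round 2: derive flow(a,h) via R2 from flow(a,d), flow(d,h)
round 2: derive flow(b,a) via R2 from flow(b,i), flow(i,a)
round 2: derive flow(b,b) via R2 from flow(b,i), flow(i,b)
round 2: derive flow(b,c) via R2 from flow(b,h), flow(h,c)
round 2: derive flow(b,d) via R2 from flow(b,h), flow(h,d)
round 2: derive flow(d,c) via R2 from flow(d,h), flow(h,c)
round 2: derive flow(d,d) via R2 from flow(d,h), flow(h,d)
round 2: derive flow(i,d) via R2 from flow(i,a), flow(a,d)
round 2: derive flow(i,h) via R2 from flow(i,b), flow(b,h)
round 2: derive flow(i,i) via R2 from flow(i,b), flow(b,i)
round 2: derive flow(j,h) via R2 from flow(j,b), flow(b,h)
round 2: derive flow(j,i) via R2 from flow(j,b), flow(b,i)
round 3: derive flow(a,c) via R2 from flow(a,d), flow(d,c)
round 3: derive flow(j,a) via R2 from flow(j,b), flow(b,a)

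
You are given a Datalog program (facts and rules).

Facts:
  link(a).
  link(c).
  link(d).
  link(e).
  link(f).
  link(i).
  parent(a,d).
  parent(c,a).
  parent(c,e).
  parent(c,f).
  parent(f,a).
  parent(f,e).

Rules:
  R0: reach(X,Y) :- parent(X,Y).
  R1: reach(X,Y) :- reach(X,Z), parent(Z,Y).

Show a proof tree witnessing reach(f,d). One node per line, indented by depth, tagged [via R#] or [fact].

round 1: derive reach(a,d) via R0 from parent(a,d)
round 1: derive reach(c,a) via R0 from parent(c,a)
round 1: derive reach(c,e) via R0 from parent(c,e)
round 1: derive reach(c,f) via R0 from parent(c,f)
round 1: derive reach(f,a) via R0 from parent(f,a)
round 1: derive reach(f,e) via R0 from parent(f,e)
round 2: derive reach(c,d) via R1 from reach(c,a), parent(a,d)
round 2: derive reach(f,d) via R1 from reach(f,a), parent(a,d)

reach(f,d)  [via R1]
  reach(f,a)  [via R0]
    parent(f,a)  [fact]
  parent(a,d)  [fact]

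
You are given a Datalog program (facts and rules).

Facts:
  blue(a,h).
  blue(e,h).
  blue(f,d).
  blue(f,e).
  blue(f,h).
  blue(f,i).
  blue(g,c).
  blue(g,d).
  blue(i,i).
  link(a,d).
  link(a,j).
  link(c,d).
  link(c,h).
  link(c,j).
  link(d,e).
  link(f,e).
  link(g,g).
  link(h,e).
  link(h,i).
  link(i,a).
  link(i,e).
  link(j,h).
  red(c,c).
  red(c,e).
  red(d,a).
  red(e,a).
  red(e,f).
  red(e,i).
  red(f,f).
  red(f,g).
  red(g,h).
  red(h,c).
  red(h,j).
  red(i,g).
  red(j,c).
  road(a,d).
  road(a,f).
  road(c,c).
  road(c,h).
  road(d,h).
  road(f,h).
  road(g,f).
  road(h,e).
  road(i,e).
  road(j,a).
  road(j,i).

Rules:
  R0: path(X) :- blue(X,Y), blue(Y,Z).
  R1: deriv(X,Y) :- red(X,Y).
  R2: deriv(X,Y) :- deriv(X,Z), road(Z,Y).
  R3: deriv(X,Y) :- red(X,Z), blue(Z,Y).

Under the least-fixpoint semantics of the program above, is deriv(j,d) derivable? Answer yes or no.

round 1: derive deriv(c,c) via R1 from red(c,c)
round 1: derive deriv(c,e) via R1 from red(c,e)
round 1: derive deriv(d,a) via R1 from red(d,a)
round 1: derive deriv(e,a) via R1 from red(e,a)
round 1: derive deriv(e,f) via R1 from red(e,f)
round 1: derive deriv(e,i) via R1 from red(e,i)
round 1: derive deriv(f,f) via R1 from red(f,f)
round 1: derive deriv(f,g) via R1 from red(f,g)
round 1: derive deriv(g,h) via R1 from red(g,h)
round 1: derive deriv(h,c) via R1 from red(h,c)
round 1: derive deriv(h,j) via R1 from red(h,j)
round 1: derive deriv(i,g) via R1 from red(i,g)
round 1: derive deriv(j,c) via R1 from red(j,c)
round 1: derive deriv(c,h) via R3 from red(c,e), blue(e,h)
round 1: derive deriv(d,h) via R3 from red(d,a), blue(a,h)
round 1: derive deriv(e,d) via R3 from red(e,f), blue(f,d)
round 1: derive deriv(e,e) via R3 from red(e,f), blue(f,e)
round 1: derive deriv(e,h) via R3 from red(e,a), blue(a,h)
round 1: derive deriv(f,c) via R3 from red(f,g), blue(g,c)
round 1: derive deriv(f,d) via R3 from red(f,f), blue(f,d)
round 1: derive deriv(f,e) via R3 from red(f,f), blue(f,e)
round 1: derive deriv(f,h) via R3 from red(f,f), blue(f,h)
round 1: derive deriv(f,i) via R3 from red(f,f), blue(f,i)
round 1: derive deriv(i,c) via R3 from red(i,g), blue(g,c)
round 1: derive deriv(i,d) via R3 from red(i,g), blue(g,d)
round 2: derive deriv(d,d) via R2 from deriv(d,a), road(a,d)
round 2: derive deriv(d,e) via R2 from deriv(d,h), road(h,e)
round 2: derive deriv(d,f) via R2 from deriv(d,a), road(a,f)
round 2: derive deriv(g,e) via R2 from deriv(g,h), road(h,e)
round 2: derive deriv(h,a) via R2 from deriv(h,j), road(j,a)
round 2: derive deriv(h,h) via R2 from deriv(h,c), road(c,h)
round 2: derive deriv(h,i) via R2 from deriv(h,j), road(j,i)
round 2: derive deriv(i,f) via R2 from deriv(i,g), road(g,f)
round 2: derive deriv(i,h) via R2 from deriv(i,c), road(c,h)
round 2: derive deriv(j,h) via R2 from deriv(j,c), road(c,h)
round 3: derive deriv(h,d) via R2 from deriv(h,a), road(a,d)
round 3: derive deriv(h,e) via R2 from deriv(h,h), road(h,e)
round 3: derive deriv(h,f) via R2 from deriv(h,a), road(a,f)
round 3: derive deriv(i,e) via R2 from deriv(i,h), road(h,e)
round 3: derive deriv(j,e) via R2 from deriv(j,h), road(h,e)

no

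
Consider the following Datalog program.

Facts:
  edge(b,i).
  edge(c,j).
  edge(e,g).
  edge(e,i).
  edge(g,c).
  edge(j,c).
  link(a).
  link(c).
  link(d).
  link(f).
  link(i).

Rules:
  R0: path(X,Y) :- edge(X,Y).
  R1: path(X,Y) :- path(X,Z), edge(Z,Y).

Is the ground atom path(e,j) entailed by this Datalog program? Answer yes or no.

round 1: derive path(b,i) via R0 from edge(b,i)
round 1: derive path(c,j) via R0 from edge(c,j)
round 1: derive path(e,g) via R0 from edge(e,g)
round 1: derive path(e,i) via R0 from edge(e,i)
round 1: derive path(g,c) via R0 from edge(g,c)
round 1: derive path(j,c) via R0 from edge(j,c)
round 2: derive path(c,c) via R1 from path(c,j), edge(j,c)
round 2: derive path(e,c) via R1 from path(e,g), edge(g,c)
round 2: derive path(g,j) via R1 from path(g,c), edge(c,j)
round 2: derive path(j,j) via R1 from path(j,c), edge(c,j)
round 3: derive path(e,j) via R1 from path(e,c), edge(c,j)

yes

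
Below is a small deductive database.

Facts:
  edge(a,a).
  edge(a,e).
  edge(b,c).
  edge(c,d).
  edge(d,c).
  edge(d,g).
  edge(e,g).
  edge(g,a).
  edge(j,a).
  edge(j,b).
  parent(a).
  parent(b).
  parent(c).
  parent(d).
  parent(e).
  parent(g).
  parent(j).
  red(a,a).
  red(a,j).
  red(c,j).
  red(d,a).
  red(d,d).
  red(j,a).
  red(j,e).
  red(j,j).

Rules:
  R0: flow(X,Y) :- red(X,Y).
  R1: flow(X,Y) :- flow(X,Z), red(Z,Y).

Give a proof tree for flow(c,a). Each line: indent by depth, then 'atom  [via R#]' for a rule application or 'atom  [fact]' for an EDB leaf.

round 1: derive flow(a,a) via R0 from red(a,a)
round 1: derive flow(a,j) via R0 from red(a,j)
round 1: derive flow(c,j) via R0 from red(c,j)
round 1: derive flow(d,a) via R0 from red(d,a)
round 1: derive flow(d,d) via R0 from red(d,d)
round 1: derive flow(j,a) via R0 from red(j,a)
round 1: derive flow(j,e) via R0 from red(j,e)
round 1: derive flow(j,j) via R0 from red(j,j)
round 2: derive flow(a,e) via R1 from flow(a,j), red(j,e)
round 2: derive flow(c,a) via R1 from flow(c,j), red(j,a)
round 2: derive flow(c,e) via R1 from flow(c,j), red(j,e)
round 2: derive flow(d,j) via R1 from flow(d,a), red(a,j)
round 3: derive flow(d,e) via R1 from flow(d,j), red(j,e)

flow(c,a)  [via R1]
  flow(c,j)  [via R0]
    red(c,j)  [fact]
  red(j,a)  [fact]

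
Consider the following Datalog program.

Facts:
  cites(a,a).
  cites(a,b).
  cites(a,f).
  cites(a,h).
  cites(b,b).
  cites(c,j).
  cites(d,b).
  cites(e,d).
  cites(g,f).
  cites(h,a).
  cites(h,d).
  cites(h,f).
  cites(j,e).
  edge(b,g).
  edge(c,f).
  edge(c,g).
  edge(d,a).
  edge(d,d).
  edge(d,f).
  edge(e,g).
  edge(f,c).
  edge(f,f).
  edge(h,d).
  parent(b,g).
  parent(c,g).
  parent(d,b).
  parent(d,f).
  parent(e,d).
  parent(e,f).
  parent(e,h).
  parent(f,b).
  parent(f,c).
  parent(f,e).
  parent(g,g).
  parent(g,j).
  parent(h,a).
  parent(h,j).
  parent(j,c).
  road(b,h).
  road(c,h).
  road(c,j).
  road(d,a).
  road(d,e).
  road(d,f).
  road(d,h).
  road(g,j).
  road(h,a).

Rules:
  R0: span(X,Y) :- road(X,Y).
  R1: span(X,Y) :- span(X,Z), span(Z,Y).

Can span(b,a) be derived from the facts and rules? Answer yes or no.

yes

round 1: derive span(b,h) via R0 from road(b,h)
round 1: derive span(c,h) via R0 from road(c,h)
round 1: derive span(c,j) via R0 from road(c,j)
round 1: derive span(d,a) via R0 from road(d,a)
round 1: derive span(d,e) via R0 from road(d,e)
round 1: derive span(d,f) via R0 from road(d,f)
round 1: derive span(d,h) via R0 from road(d,h)
round 1: derive span(g,j) via R0 from road(g,j)
round 1: derive span(h,a) via R0 from road(h,a)
round 2: derive span(b,a) via R1 from span(b,h), span(h,a)
round 2: derive span(c,a) via R1 from span(c,h), span(h,a)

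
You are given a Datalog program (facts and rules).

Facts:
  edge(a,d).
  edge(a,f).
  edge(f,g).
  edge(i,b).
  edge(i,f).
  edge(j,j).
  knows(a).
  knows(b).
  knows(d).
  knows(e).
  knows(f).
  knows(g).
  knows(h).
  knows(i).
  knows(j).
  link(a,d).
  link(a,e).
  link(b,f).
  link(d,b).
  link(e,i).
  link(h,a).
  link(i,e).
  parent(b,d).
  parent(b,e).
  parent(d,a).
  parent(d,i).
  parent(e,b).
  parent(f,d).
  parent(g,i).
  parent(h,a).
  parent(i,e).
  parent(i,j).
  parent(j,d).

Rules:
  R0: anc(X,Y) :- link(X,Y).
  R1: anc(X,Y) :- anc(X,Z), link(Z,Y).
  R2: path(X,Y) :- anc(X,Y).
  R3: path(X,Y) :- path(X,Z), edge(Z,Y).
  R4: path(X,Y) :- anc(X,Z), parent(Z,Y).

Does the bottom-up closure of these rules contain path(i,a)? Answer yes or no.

round 1: derive anc(a,d) via R0 from link(a,d)
round 1: derive anc(a,e) via R0 from link(a,e)
round 1: derive anc(b,f) via R0 from link(b,f)
round 1: derive anc(d,b) via R0 from link(d,b)
round 1: derive anc(e,i) via R0 from link(e,i)
round 1: derive anc(h,a) via R0 from link(h,a)
round 1: derive anc(i,e) via R0 from link(i,e)
round 2: derive anc(a,b) via R1 from anc(a,d), link(d,b)
round 2: derive anc(a,i) via R1 from anc(a,e), link(e,i)
round 2: derive anc(d,f) via R1 from anc(d,b), link(b,f)
round 2: derive anc(e,e) via R1 from anc(e,i), link(i,e)
round 2: derive anc(h,d) via R1 from anc(h,a), link(a,d)
round 2: derive anc(h,e) via R1 from anc(h,a), link(a,e)
round 2: derive anc(i,i) via R1 from anc(i,e), link(e,i)
round 2: derive path(a,d) via R2 from anc(a,d)
round 2: derive path(a,e) via R2 from anc(a,e)
round 2: derive path(b,f) via R2 from anc(b,f)
round 2: derive path(d,b) via R2 from anc(d,b)
round 2: derive path(e,i) via R2 from anc(e,i)
round 2: derive path(h,a) via R2 from anc(h,a)
round 2: derive path(i,e) via R2 from anc(i,e)
round 2: derive path(a,a) via R4 from anc(a,d), parent(d,a)
round 2: derive path(a,b) via R4 from anc(a,e), parent(e,b)
round 2: derive path(a,i) via R4 from anc(a,d), parent(d,i)
round 2: derive path(b,d) via R4 from anc(b,f), parent(f,d)
round 2: derive path(d,d) via R4 from anc(d,b), parent(b,d)
round 2: derive path(d,e) via R4 from anc(d,b), parent(b,e)
round 2: derive path(e,e) via R4 from anc(e,i), parent(i,e)
round 2: derive path(e,j) via R4 from anc(e,i), parent(i,j)
round 2: derive path(i,b) via R4 from anc(i,e), parent(e,b)
round 3: derive anc(a,f) via R1 from anc(a,b), link(b,f)
round 3: derive anc(h,b) via R1 from anc(h,d), link(d,b)
round 3: derive anc(h,i) via R1 from anc(h,e), link(e,i)
round 3: derive path(d,f) via R2 from anc(d,f)
round 3: derive path(h,d) via R2 from anc(h,d)
round 3: derive path(h,e) via R2 from anc(h,e)
round 3: derive path(i,i) via R2 from anc(i,i)
round 3: derive path(a,f) via R3 from path(a,a), edge(a,f)
round 3: derive path(b,g) via R3 from path(b,f), edge(f,g)
round 3: derive path(e,b) via R3 from path(e,i), edge(i,b)
round 3: derive path(e,f) via R3 from path(e,i), edge(i,f)
round 3: derive path(h,f) via R3 from path(h,a), edge(a,f)
round 3: derive path(a,j) via R4 from anc(a,i), parent(i,j)
round 3: derive path(h,b) via R4 from anc(h,e), parent(e,b)
round 3: derive path(h,i) via R4 from anc(h,d), parent(d,i)
round 3: derive path(i,j) via R4 from anc(i,i), parent(i,j)
round 4: derive anc(h,f) via R1 from anc(h,b), link(b,f)
round 4: derive path(a,g) via R3 from path(a,f), edge(f,g)
round 4: derive path(d,g) via R3 from path(d,f), edge(f,g)
round 4: derive path(e,g) via R3 from path(e,f), edge(f,g)
round 4: derive path(h,g) via R3 from path(h,f), edge(f,g)
round 4: derive path(i,f) via R3 from path(i,i), edge(i,f)
round 4: derive path(h,j) via R4 from anc(h,i), parent(i,j)
round 5: derive path(i,g) via R3 from path(i,f), edge(f,g)

no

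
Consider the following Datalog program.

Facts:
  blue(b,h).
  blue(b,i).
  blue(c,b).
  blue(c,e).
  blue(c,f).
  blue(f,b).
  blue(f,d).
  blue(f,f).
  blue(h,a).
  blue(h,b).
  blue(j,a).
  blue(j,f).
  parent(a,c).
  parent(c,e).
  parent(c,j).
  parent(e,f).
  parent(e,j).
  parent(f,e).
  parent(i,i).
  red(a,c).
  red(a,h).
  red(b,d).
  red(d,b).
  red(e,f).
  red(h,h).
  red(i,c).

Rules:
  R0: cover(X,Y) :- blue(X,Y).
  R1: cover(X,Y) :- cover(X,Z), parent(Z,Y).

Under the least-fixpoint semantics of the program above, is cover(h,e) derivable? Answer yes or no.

yes

round 1: derive cover(b,h) via R0 from blue(b,h)
round 1: derive cover(b,i) via R0 from blue(b,i)
round 1: derive cover(c,b) via R0 from blue(c,b)
round 1: derive cover(c,e) via R0 from blue(c,e)
round 1: derive cover(c,f) via R0 from blue(c,f)
round 1: derive cover(f,b) via R0 from blue(f,b)
round 1: derive cover(f,d) via R0 from blue(f,d)
round 1: derive cover(f,f) via R0 from blue(f,f)
round 1: derive cover(h,a) via R0 from blue(h,a)
round 1: derive cover(h,b) via R0 from blue(h,b)
round 1: derive cover(j,a) via R0 from blue(j,a)
round 1: derive cover(j,f) via R0 from blue(j,f)
round 2: derive cover(c,j) via R1 from cover(c,e), parent(e,j)
round 2: derive cover(f,e) via R1 from cover(f,f), parent(f,e)
round 2: derive cover(h,c) via R1 from cover(h,a), parent(a,c)
round 2: derive cover(j,c) via R1 from cover(j,a), parent(a,c)
round 2: derive cover(j,e) via R1 from cover(j,f), parent(f,e)
round 3: derive cover(f,j) via R1 from cover(f,e), parent(e,j)
round 3: derive cover(h,e) via R1 from cover(h,c), parent(c,e)
round 3: derive cover(h,j) via R1 from cover(h,c), parent(c,j)
round 3: derive cover(j,j) via R1 from cover(j,c), parent(c,j)
round 4: derive cover(h,f) via R1 from cover(h,e), parent(e,f)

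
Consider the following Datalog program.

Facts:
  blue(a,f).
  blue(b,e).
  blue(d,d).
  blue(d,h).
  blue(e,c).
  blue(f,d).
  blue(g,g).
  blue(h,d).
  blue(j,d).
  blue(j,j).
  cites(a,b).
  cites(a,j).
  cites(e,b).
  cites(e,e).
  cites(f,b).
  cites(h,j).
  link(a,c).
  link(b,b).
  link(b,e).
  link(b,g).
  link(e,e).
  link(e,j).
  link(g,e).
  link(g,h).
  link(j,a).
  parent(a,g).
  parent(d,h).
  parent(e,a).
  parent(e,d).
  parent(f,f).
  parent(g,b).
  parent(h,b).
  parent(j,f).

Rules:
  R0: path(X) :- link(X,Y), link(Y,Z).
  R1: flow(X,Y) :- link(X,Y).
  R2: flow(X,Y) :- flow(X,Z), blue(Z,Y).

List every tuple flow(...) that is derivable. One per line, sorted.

round 1: derive flow(a,c) via R1 from link(a,c)
round 1: derive flow(b,b) via R1 from link(b,b)
round 1: derive flow(b,e) via R1 from link(b,e)
round 1: derive flow(b,g) via R1 from link(b,g)
round 1: derive flow(e,e) via R1 from link(e,e)
round 1: derive flow(e,j) via R1 from link(e,j)
round 1: derive flow(g,e) via R1 from link(g,e)
round 1: derive flow(g,h) via R1 from link(g,h)
round 1: derive flow(j,a) via R1 from link(j,a)
round 2: derive flow(b,c) via R2 from flow(b,e), blue(e,c)
round 2: derive flow(e,c) via R2 from flow(e,e), blue(e,c)
round 2: derive flow(e,d) via R2 from flow(e,j), blue(j,d)
round 2: derive flow(g,c) via R2 from flow(g,e), blue(e,c)
round 2: derive flow(g,d) via R2 from flow(g,h), blue(h,d)
round 2: derive flow(j,f) via R2 from flow(j,a), blue(a,f)
round 3: derive flow(e,h) via R2 from flow(e,d), blue(d,h)
round 3: derive flow(j,d) via R2 from flow(j,f), blue(f,d)
round 4: derive flow(j,h) via R2 from flow(j,d), blue(d,h)

flow(a,c)
flow(b,b)
flow(b,c)
flow(b,e)
flow(b,g)
flow(e,c)
flow(e,d)
flow(e,e)
flow(e,h)
flow(e,j)
flow(g,c)
flow(g,d)
flow(g,e)
flow(g,h)
flow(j,a)
flow(j,d)
flow(j,f)
flow(j,h)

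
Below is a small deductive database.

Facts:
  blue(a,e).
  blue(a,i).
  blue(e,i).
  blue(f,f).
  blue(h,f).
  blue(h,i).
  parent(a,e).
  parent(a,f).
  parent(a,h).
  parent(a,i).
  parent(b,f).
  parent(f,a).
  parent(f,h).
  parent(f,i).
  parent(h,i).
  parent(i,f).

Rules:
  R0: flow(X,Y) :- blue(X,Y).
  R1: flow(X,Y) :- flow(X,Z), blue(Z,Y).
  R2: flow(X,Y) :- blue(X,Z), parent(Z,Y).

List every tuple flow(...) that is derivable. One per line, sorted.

flow(a,e)
flow(a,f)
flow(a,i)
flow(e,f)
flow(e,i)
flow(f,a)
flow(f,e)
flow(f,f)
flow(f,h)
flow(f,i)
flow(h,a)
flow(h,e)
flow(h,f)
flow(h,h)
flow(h,i)

round 1: derive flow(a,e) via R0 from blue(a,e)
round 1: derive flow(a,i) via R0 from blue(a,i)
round 1: derive flow(e,i) via R0 from blue(e,i)
round 1: derive flow(f,f) via R0 from blue(f,f)
round 1: derive flow(h,f) via R0 from blue(h,f)
round 1: derive flow(h,i) via R0 from blue(h,i)
round 1: derive flow(a,f) via R2 from blue(a,i), parent(i,f)
round 1: derive flow(e,f) via R2 from blue(e,i), parent(i,f)
round 1: derive flow(f,a) via R2 from blue(f,f), parent(f,a)
round 1: derive flow(f,h) via R2 from blue(f,f), parent(f,h)
round 1: derive flow(f,i) via R2 from blue(f,f), parent(f,i)
round 1: derive flow(h,a) via R2 from blue(h,f), parent(f,a)
round 1: derive flow(h,h) via R2 from blue(h,f), parent(f,h)
round 2: derive flow(f,e) via R1 from flow(f,a), blue(a,e)
round 2: derive flow(h,e) via R1 from flow(h,a), blue(a,e)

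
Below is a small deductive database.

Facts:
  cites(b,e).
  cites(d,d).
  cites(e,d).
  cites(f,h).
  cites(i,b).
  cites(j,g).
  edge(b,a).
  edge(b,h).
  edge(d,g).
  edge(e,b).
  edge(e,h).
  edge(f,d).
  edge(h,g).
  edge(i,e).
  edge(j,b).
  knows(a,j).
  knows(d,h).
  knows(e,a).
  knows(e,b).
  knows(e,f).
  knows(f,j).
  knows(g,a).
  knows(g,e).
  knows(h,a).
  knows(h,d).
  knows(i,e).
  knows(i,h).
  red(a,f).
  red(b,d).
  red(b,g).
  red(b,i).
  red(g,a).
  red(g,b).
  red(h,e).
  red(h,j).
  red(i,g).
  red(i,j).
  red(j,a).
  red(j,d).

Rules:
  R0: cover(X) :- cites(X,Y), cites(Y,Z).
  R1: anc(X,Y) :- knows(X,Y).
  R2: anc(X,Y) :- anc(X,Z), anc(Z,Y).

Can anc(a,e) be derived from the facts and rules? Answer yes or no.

round 1: derive anc(a,j) via R1 from knows(a,j)
round 1: derive anc(d,h) via R1 from knows(d,h)
round 1: derive anc(e,a) via R1 from knows(e,a)
round 1: derive anc(e,b) via R1 from knows(e,b)
round 1: derive anc(e,f) via R1 from knows(e,f)
round 1: derive anc(f,j) via R1 from knows(f,j)
round 1: derive anc(g,a) via R1 from knows(g,a)
round 1: derive anc(g,e) via R1 from knows(g,e)
round 1: derive anc(h,a) via R1 from knows(h,a)
round 1: derive anc(h,d) via R1 from knows(h,d)
round 1: derive anc(i,e) via R1 from knows(i,e)
round 1: derive anc(i,h) via R1 from knows(i,h)
round 2: derive anc(d,a) via R2 from anc(d,h), anc(h,a)
round 2: derive anc(d,d) via R2 from anc(d,h), anc(h,d)
round 2: derive anc(e,j) via R2 from anc(e,a), anc(a,j)
round 2: derive anc(g,b) via R2 from anc(g,e), anc(e,b)
round 2: derive anc(g,f) via R2 from anc(g,e), anc(e,f)
round 2: derive anc(g,j) via R2 from anc(g,a), anc(a,j)
round 2: derive anc(h,h) via R2 from anc(h,d), anc(d,h)
round 2: derive anc(h,j) via R2 from anc(h,a), anc(a,j)
round 2: derive anc(i,a) via R2 from anc(i,e), anc(e,a)
round 2: derive anc(i,b) via R2 from anc(i,e), anc(e,b)
round 2: derive anc(i,d) via R2 from anc(i,h), anc(h,d)
round 2: derive anc(i,f) via R2 from anc(i,e), anc(e,f)
round 3: derive anc(d,j) via R2 from anc(d,a), anc(a,j)
round 3: derive anc(i,j) via R2 from anc(i,a), anc(a,j)

no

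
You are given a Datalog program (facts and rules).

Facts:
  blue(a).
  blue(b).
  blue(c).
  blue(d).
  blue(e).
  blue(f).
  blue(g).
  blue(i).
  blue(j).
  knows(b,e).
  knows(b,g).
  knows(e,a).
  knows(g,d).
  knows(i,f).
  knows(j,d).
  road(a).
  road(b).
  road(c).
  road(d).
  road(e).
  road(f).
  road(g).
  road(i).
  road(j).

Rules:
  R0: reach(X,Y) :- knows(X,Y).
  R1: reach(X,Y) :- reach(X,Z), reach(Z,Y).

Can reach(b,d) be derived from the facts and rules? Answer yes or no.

round 1: derive reach(b,e) via R0 from knows(b,e)
round 1: derive reach(b,g) via R0 from knows(b,g)
round 1: derive reach(e,a) via R0 from knows(e,a)
round 1: derive reach(g,d) via R0 from knows(g,d)
round 1: derive reach(i,f) via R0 from knows(i,f)
round 1: derive reach(j,d) via R0 from knows(j,d)
round 2: derive reach(b,a) via R1 from reach(b,e), reach(e,a)
round 2: derive reach(b,d) via R1 from reach(b,g), reach(g,d)

yes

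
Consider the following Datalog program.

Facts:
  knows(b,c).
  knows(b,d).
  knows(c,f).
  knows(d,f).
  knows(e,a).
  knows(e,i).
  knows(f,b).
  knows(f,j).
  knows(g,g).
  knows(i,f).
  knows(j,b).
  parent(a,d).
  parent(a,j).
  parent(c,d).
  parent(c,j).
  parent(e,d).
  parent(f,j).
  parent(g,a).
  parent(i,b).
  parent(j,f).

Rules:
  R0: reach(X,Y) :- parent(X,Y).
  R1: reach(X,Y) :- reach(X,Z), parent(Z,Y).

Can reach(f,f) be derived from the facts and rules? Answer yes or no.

round 1: derive reach(a,d) via R0 from parent(a,d)
round 1: derive reach(a,j) via R0 from parent(a,j)
round 1: derive reach(c,d) via R0 from parent(c,d)
round 1: derive reach(c,j) via R0 from parent(c,j)
round 1: derive reach(e,d) via R0 from parent(e,d)
round 1: derive reach(f,j) via R0 from parent(f,j)
round 1: derive reach(g,a) via R0 from parent(g,a)
round 1: derive reach(i,b) via R0 from parent(i,b)
round 1: derive reach(j,f) via R0 from parent(j,f)
round 2: derive reach(a,f) via R1 from reach(a,j), parent(j,f)
round 2: derive reach(c,f) via R1 from reach(c,j), parent(j,f)
round 2: derive reach(f,f) via R1 from reach(f,j), parent(j,f)
round 2: derive reach(g,d) via R1 from reach(g,a), parent(a,d)
round 2: derive reach(g,j) via R1 from reach(g,a), parent(a,j)
round 2: derive reach(j,j) via R1 from reach(j,f), parent(f,j)
round 3: derive reach(g,f) via R1 from reach(g,j), parent(j,f)

yes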